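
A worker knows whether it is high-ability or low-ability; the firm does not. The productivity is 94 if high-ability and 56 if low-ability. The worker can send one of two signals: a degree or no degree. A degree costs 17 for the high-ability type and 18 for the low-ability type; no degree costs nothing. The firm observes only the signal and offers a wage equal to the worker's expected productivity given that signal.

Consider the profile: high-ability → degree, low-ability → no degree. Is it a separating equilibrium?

Under separation the firm infers type exactly: degree → high-ability (pays 94), no degree → low-ability (pays 56).
High-ability: degree gives 94 − 17 = 77; no degree gives 56 − 0 = 56. No deviation. ✓
Low-ability: no degree gives 56 − 0 = 56; degree gives 94 − 18 = 76. Would deviate. ✗

No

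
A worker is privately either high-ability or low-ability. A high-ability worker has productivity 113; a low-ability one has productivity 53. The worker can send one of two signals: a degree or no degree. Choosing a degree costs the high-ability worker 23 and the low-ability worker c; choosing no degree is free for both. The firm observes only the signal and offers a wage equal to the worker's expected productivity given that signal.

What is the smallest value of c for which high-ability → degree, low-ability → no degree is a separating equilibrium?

60

Under separation: degree → high-ability (pays 113); no degree → low-ability (pays 53).
High-ability: 113 − 23 = 90 ≥ 53 − 0 = 53. Holds regardless of c. ✓
Low-ability: 53 − 0 ≥ 113 − c, so c ≥ 113 − 53 = 60.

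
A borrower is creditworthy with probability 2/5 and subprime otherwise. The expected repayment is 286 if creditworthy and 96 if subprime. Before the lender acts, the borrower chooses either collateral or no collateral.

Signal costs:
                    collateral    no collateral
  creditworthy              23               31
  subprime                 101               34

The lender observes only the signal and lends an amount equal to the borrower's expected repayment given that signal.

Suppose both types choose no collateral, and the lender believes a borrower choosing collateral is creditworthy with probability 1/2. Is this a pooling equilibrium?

No

At the pooled signal (no collateral) the lender holds the prior 2/5 and pays 2/5·286 + 3/5·96 = 172. Off-path (collateral) belief 1/2 gives 1/2·286 + 1/2·96 = 191.
Creditworthy: no collateral gives 172 − 31 = 141; collateral gives 191 − 23 = 168. Deviates. ✗
Subprime: no collateral gives 172 − 34 = 138; collateral gives 191 − 101 = 90. Stays. ✓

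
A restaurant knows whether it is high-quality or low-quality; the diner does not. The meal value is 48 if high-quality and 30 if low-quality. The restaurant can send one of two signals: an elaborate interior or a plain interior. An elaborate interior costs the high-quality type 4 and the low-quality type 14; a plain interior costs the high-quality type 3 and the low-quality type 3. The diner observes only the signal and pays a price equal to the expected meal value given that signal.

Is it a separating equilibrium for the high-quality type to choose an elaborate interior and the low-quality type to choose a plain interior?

If types separate, elaborate interior earns payment 48 and plain interior earns 30.
High-quality: elaborate interior gives 48 − 4 = 44; plain interior gives 30 − 3 = 27. No deviation. ✓
Low-quality: plain interior gives 30 − 3 = 27; elaborate interior gives 48 − 14 = 34. Would deviate. ✗

No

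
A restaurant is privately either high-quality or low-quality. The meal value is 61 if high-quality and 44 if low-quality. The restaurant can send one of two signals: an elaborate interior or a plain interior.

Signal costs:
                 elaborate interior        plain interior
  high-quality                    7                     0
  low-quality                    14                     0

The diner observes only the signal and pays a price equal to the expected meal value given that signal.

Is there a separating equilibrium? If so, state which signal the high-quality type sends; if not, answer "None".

Try high-quality → elaborate interior, low-quality → plain interior:
  If types separate, elaborate interior earns payment 61 and plain interior earns 44.
  High-quality: elaborate interior gives 61 − 7 = 54; plain interior gives 44 − 0 = 44. No deviation. ✓
  Low-quality: plain interior gives 44 − 0 = 44; elaborate interior gives 61 − 14 = 47. Would deviate. ✗
Try high-quality → plain interior, low-quality → elaborate interior:
  If types separate, plain interior earns payment 61 and elaborate interior earns 44.
  High-quality: plain interior gives 61 − 0 = 61; elaborate interior gives 44 − 7 = 37. No deviation. ✓
  Low-quality: elaborate interior gives 44 − 14 = 30; plain interior gives 61 − 0 = 61. Would deviate. ✗
Neither assignment is incentive-compatible.

None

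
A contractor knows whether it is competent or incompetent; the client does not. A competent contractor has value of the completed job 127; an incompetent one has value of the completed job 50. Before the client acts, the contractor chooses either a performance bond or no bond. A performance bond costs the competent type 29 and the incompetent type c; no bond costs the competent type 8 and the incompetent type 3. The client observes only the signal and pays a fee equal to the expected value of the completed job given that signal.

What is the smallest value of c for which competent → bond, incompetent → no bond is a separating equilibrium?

Under separation: bond → competent (pays 127); no bond → incompetent (pays 50).
Competent: 127 − 29 = 98 ≥ 50 − 8 = 42. Holds regardless of c. ✓
Incompetent: 50 − 3 ≥ 127 − c, so c ≥ 127 − 47 = 80.

80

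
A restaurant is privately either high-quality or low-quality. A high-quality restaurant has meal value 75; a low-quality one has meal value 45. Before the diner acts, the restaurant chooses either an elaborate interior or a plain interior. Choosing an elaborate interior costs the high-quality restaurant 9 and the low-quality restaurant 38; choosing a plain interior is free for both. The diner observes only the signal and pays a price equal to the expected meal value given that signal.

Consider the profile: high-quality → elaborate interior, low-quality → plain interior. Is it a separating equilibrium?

If types separate, elaborate interior earns payment 75 and plain interior earns 45.
High-quality: elaborate interior gives 75 − 9 = 66; plain interior gives 45 − 0 = 45. No deviation. ✓
Low-quality: plain interior gives 45 − 0 = 45; elaborate interior gives 75 − 38 = 37. No deviation. ✓
Neither type gains from mimicking the other.

Yes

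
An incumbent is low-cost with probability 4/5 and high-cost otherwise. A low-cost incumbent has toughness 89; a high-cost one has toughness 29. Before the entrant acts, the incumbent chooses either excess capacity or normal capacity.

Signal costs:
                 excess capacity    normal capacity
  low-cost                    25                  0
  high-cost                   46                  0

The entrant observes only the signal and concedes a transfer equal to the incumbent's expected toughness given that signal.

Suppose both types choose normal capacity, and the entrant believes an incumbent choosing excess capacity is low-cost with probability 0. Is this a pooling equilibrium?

On the equilibrium path (normal capacity) the entrant holds the prior 4/5 and pays 4/5·89 + 1/5·29 = 77. Off-path (excess capacity) belief 0 gives 0·89 + 1·29 = 29.
Low-cost: normal capacity gives 77 − 0 = 77; excess capacity gives 29 − 25 = 4. Stays. ✓
High-cost: normal capacity gives 77 − 0 = 77; excess capacity gives 29 − 46 = -17. Stays. ✓
Beliefs are Bayes-consistent on-path and both types best-respond.

Yes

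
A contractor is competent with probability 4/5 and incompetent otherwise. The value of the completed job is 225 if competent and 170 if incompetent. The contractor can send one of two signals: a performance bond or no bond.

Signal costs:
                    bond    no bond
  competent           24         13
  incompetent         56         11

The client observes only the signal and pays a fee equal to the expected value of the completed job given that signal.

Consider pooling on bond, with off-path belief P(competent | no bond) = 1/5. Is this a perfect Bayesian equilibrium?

No

On the equilibrium path (bond) the client holds the prior 4/5 and pays 4/5·225 + 1/5·170 = 214. Off-path (no bond) belief 1/5 gives 1/5·225 + 4/5·170 = 181.
Competent: bond gives 214 − 24 = 190; no bond gives 181 − 13 = 168. Stays. ✓
Incompetent: bond gives 214 − 56 = 158; no bond gives 181 − 11 = 170. Deviates. ✗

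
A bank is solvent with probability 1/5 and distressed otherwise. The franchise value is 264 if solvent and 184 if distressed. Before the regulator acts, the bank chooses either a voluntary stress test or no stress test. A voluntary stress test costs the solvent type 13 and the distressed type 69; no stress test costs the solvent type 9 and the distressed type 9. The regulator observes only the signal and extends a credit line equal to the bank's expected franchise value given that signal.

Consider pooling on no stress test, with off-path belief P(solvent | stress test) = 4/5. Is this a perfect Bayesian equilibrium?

No

At the pooled signal (no stress test) the regulator holds the prior 1/5 and pays 1/5·264 + 4/5·184 = 200. Off-path (stress test) belief 4/5 gives 4/5·264 + 1/5·184 = 248.
Solvent: no stress test gives 200 − 9 = 191; stress test gives 248 − 13 = 235. Deviates. ✗
Distressed: no stress test gives 200 − 9 = 191; stress test gives 248 − 69 = 179. Stays. ✓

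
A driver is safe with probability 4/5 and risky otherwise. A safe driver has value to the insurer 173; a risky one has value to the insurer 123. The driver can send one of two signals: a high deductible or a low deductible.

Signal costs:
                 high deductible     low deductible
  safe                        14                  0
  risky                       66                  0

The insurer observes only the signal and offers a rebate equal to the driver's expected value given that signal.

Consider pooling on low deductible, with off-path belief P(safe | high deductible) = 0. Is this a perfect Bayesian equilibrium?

Yes

At the pooled signal (low deductible) the insurer holds the prior 4/5 and pays 4/5·173 + 1/5·123 = 163. Off-path (high deductible) belief 0 gives 0·173 + 1·123 = 123.
Safe: low deductible gives 163 − 0 = 163; high deductible gives 123 − 14 = 109. Stays. ✓
Risky: low deductible gives 163 − 0 = 163; high deductible gives 123 − 66 = 57. Stays. ✓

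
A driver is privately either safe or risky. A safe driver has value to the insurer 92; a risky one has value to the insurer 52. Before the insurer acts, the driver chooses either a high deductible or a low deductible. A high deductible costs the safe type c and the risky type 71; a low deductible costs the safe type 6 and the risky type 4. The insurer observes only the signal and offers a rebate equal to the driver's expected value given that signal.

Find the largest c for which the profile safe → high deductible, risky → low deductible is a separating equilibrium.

Under separation: high deductible → safe (pays 92); low deductible → risky (pays 52).
Risky: 52 − 4 = 48 ≥ 92 − 71 = 21. Holds regardless of c. ✓
Safe: 92 − c ≥ 52 − 6, so c ≤ 92 − 46 = 46.

46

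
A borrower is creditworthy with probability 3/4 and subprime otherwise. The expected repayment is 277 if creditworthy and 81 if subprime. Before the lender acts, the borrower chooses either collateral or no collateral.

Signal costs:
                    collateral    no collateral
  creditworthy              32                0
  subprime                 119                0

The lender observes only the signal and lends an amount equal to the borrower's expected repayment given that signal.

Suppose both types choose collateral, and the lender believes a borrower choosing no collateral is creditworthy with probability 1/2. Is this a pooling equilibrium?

No

On the equilibrium path (collateral) the lender holds the prior 3/4 and pays 3/4·277 + 1/4·81 = 228. Off-path (no collateral) belief 1/2 gives 1/2·277 + 1/2·81 = 179.
Creditworthy: collateral gives 228 − 32 = 196; no collateral gives 179 − 0 = 179. Stays. ✓
Subprime: collateral gives 228 − 119 = 109; no collateral gives 179 − 0 = 179. Deviates. ✗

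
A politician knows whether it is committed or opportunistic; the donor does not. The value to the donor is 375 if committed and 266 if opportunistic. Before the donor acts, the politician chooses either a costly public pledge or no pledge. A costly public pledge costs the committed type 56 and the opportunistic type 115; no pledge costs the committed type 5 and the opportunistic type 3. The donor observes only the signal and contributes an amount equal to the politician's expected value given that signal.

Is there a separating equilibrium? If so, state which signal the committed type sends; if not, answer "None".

pledge

Try committed → pledge, opportunistic → no pledge:
  If types separate, pledge earns payment 375 and no pledge earns 266.
  Committed: pledge gives 375 − 56 = 319; no pledge gives 266 − 5 = 261. No deviation. ✓
  Opportunistic: no pledge gives 266 − 3 = 263; pledge gives 375 − 115 = 260. No deviation. ✓
Both hold — the committed type sends pledge.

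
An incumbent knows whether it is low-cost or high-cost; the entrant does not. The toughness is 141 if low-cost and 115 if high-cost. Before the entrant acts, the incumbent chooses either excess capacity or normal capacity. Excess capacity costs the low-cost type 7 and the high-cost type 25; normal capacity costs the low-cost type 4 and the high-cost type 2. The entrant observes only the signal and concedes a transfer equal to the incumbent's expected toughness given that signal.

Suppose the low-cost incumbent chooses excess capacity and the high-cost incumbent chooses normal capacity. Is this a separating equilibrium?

No

If types separate, excess capacity earns payment 141 and normal capacity earns 115.
Low-cost: excess capacity gives 141 − 7 = 134; normal capacity gives 115 − 4 = 111. No deviation. ✓
High-cost: normal capacity gives 115 − 2 = 113; excess capacity gives 141 − 25 = 116. Would deviate. ✗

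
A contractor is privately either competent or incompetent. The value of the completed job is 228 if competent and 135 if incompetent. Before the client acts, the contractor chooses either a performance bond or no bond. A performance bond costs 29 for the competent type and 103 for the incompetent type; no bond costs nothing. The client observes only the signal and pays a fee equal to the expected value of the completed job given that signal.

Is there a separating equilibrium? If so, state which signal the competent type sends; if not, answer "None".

bond

Try competent → bond, incompetent → no bond:
  If types separate, bond earns payment 228 and no bond earns 135.
  Competent: bond gives 228 − 29 = 199; no bond gives 135 − 0 = 135. No deviation. ✓
  Incompetent: no bond gives 135 − 0 = 135; bond gives 228 − 103 = 125. No deviation. ✓
Both hold — the competent type sends bond.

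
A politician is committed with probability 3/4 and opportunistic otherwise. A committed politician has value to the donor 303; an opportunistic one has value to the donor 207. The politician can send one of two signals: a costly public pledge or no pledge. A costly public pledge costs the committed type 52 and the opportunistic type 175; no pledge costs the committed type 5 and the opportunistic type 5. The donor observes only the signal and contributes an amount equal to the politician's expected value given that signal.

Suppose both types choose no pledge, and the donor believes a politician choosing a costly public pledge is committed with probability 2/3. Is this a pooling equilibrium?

At the pooled signal (no pledge) the donor holds the prior 3/4 and pays 3/4·303 + 1/4·207 = 279. Off-path (pledge) belief 2/3 gives 2/3·303 + 1/3·207 = 271.
Committed: no pledge gives 279 − 5 = 274; pledge gives 271 − 52 = 219. Stays. ✓
Opportunistic: no pledge gives 279 − 5 = 274; pledge gives 271 − 175 = 96. Stays. ✓

Yes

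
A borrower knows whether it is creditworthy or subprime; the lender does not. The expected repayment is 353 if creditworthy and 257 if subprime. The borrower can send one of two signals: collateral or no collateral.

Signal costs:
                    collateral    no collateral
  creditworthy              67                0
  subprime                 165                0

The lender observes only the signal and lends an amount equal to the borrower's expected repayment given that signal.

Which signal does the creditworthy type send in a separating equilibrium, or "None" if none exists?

Try creditworthy → collateral, subprime → no collateral:
  If types separate, collateral earns payment 353 and no collateral earns 257.
  Creditworthy: collateral gives 353 − 67 = 286; no collateral gives 257 − 0 = 257. No deviation. ✓
  Subprime: no collateral gives 257 − 0 = 257; collateral gives 353 − 165 = 188. No deviation. ✓
Both hold — the creditworthy type sends collateral.

collateral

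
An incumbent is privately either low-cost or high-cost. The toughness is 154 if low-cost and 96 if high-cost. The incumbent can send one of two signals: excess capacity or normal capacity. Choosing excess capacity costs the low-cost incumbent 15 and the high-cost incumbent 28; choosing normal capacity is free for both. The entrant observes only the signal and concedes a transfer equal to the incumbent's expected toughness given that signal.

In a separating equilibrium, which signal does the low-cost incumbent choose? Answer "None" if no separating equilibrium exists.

None

Try low-cost → excess capacity, high-cost → normal capacity:
  Under separation the entrant infers type exactly: excess capacity → low-cost (pays 154), normal capacity → high-cost (pays 96).
  Low-cost: excess capacity gives 154 − 15 = 139; normal capacity gives 96 − 0 = 96. No deviation. ✓
  High-cost: normal capacity gives 96 − 0 = 96; excess capacity gives 154 − 28 = 126. Would deviate. ✗
Try low-cost → normal capacity, high-cost → excess capacity:
  Under separation the entrant infers type exactly: normal capacity → low-cost (pays 154), excess capacity → high-cost (pays 96).
  Low-cost: normal capacity gives 154 − 0 = 154; excess capacity gives 96 − 15 = 81. No deviation. ✓
  High-cost: excess capacity gives 96 − 28 = 68; normal capacity gives 154 − 0 = 154. Would deviate. ✗
Neither assignment is incentive-compatible.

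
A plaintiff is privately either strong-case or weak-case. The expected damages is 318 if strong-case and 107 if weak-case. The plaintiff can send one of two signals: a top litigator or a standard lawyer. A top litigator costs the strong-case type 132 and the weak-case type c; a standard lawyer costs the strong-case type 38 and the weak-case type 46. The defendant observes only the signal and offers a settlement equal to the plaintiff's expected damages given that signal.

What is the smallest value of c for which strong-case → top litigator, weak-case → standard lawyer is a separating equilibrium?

Under separation: top litigator → strong-case (pays 318); standard lawyer → weak-case (pays 107).
Strong-case: 318 − 132 = 186 ≥ 107 − 38 = 69. Holds regardless of c. ✓
Weak-case: 107 − 46 ≥ 318 − c, so c ≥ 318 − 61 = 257.

257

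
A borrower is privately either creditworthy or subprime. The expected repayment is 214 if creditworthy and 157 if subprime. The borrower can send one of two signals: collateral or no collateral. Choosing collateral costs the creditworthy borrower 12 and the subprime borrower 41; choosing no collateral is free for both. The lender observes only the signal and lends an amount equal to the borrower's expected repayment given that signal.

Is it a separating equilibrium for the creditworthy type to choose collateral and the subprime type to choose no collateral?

If types separate, collateral earns payment 214 and no collateral earns 157.
Creditworthy: collateral gives 214 − 12 = 202; no collateral gives 157 − 0 = 157. No deviation. ✓
Subprime: no collateral gives 157 − 0 = 157; collateral gives 214 − 41 = 173. Would deviate. ✗

No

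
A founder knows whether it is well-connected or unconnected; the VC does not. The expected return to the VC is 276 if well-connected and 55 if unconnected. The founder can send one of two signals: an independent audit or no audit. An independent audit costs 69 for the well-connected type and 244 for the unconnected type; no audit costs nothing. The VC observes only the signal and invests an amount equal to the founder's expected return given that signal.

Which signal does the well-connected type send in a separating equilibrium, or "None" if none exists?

Try well-connected → audit, unconnected → no audit:
  Under separation the VC infers type exactly: audit → well-connected (pays 276), no audit → unconnected (pays 55).
  Well-connected: audit gives 276 − 69 = 207; no audit gives 55 − 0 = 55. No deviation. ✓
  Unconnected: no audit gives 55 − 0 = 55; audit gives 276 − 244 = 32. No deviation. ✓
Both hold — the well-connected type sends audit.

audit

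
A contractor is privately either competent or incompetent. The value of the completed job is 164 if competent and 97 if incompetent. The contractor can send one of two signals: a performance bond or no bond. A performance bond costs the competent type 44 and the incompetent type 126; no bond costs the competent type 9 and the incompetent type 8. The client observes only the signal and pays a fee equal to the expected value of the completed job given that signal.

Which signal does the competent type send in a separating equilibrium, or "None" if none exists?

bond

Try competent → bond, incompetent → no bond:
  If types separate, bond earns payment 164 and no bond earns 97.
  Competent: bond gives 164 − 44 = 120; no bond gives 97 − 9 = 88. No deviation. ✓
  Incompetent: no bond gives 97 − 8 = 89; bond gives 164 − 126 = 38. No deviation. ✓
Both hold — the competent type sends bond.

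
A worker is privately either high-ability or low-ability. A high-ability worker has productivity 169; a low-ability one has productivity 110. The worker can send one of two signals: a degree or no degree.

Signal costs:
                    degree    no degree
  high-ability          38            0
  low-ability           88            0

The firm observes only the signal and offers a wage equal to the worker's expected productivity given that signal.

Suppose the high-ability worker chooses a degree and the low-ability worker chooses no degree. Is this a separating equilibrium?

If types separate, degree earns payment 169 and no degree earns 110.
High-ability: degree gives 169 − 38 = 131; no degree gives 110 − 0 = 110. No deviation. ✓
Low-ability: no degree gives 110 − 0 = 110; degree gives 169 − 88 = 81. No deviation. ✓
Neither type gains from mimicking the other.

Yes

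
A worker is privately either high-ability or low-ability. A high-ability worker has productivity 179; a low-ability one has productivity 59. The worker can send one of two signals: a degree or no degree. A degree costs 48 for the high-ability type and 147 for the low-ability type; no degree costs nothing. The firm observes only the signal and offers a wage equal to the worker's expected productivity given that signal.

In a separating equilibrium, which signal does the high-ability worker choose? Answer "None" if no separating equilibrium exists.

degree

Try high-ability → degree, low-ability → no degree:
  Under separation the firm infers type exactly: degree → high-ability (pays 179), no degree → low-ability (pays 59).
  High-ability: degree gives 179 − 48 = 131; no degree gives 59 − 0 = 59. No deviation. ✓
  Low-ability: no degree gives 59 − 0 = 59; degree gives 179 − 147 = 32. No deviation. ✓
Both hold — the high-ability type sends degree.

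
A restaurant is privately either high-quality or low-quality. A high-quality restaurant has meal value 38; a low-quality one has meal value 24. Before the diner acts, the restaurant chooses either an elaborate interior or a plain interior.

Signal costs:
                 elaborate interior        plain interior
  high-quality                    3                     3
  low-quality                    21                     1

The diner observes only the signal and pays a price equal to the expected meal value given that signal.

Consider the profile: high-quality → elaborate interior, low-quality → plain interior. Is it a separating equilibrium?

If types separate, elaborate interior earns payment 38 and plain interior earns 24.
High-quality: elaborate interior gives 38 − 3 = 35; plain interior gives 24 − 3 = 21. No deviation. ✓
Low-quality: plain interior gives 24 − 1 = 23; elaborate interior gives 38 − 21 = 17. No deviation. ✓
Neither type gains from mimicking the other.

Yes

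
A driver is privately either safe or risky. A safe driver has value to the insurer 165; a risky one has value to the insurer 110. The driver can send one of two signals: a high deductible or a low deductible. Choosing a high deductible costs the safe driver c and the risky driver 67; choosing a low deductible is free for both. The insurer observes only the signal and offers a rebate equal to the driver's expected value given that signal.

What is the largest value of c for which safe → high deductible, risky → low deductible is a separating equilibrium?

Under separation: high deductible → safe (pays 165); low deductible → risky (pays 110).
Risky: 110 − 0 = 110 ≥ 165 − 67 = 98. Holds regardless of c. ✓
Safe: 165 − c ≥ 110 − 0, so c ≤ 165 − 110 = 55.

55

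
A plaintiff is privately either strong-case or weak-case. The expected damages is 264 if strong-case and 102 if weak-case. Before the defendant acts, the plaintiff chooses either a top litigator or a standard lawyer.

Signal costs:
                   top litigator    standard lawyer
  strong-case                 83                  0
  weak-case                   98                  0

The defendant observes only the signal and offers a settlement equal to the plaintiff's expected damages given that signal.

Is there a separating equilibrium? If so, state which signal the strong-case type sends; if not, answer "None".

Try strong-case → top litigator, weak-case → standard lawyer:
  If types separate, top litigator earns payment 264 and standard lawyer earns 102.
  Strong-case: top litigator gives 264 − 83 = 181; standard lawyer gives 102 − 0 = 102. No deviation. ✓
  Weak-case: standard lawyer gives 102 − 0 = 102; top litigator gives 264 − 98 = 166. Would deviate. ✗
Try strong-case → standard lawyer, weak-case → top litigator:
  If types separate, standard lawyer earns payment 264 and top litigator earns 102.
  Strong-case: standard lawyer gives 264 − 0 = 264; top litigator gives 102 − 83 = 19. No deviation. ✓
  Weak-case: top litigator gives 102 − 98 = 4; standard lawyer gives 264 − 0 = 264. Would deviate. ✗
Neither assignment is incentive-compatible.

None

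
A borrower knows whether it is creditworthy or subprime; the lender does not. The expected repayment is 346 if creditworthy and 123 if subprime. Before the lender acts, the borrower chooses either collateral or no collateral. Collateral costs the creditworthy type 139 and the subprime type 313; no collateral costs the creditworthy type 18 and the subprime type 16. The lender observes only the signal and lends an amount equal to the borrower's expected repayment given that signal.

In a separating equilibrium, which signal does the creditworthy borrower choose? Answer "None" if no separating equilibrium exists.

Try creditworthy → collateral, subprime → no collateral:
  If types separate, collateral earns payment 346 and no collateral earns 123.
  Creditworthy: collateral gives 346 − 139 = 207; no collateral gives 123 − 18 = 105. No deviation. ✓
  Subprime: no collateral gives 123 − 16 = 107; collateral gives 346 − 313 = 33. No deviation. ✓
Both hold — the creditworthy type sends collateral.

collateral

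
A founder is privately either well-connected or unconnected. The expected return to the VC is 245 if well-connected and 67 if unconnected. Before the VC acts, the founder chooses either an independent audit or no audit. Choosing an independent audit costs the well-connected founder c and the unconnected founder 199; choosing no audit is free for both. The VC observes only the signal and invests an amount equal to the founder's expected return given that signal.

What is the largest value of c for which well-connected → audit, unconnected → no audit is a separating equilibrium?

178

Under separation: audit → well-connected (pays 245); no audit → unconnected (pays 67).
Unconnected: 67 − 0 = 67 ≥ 245 − 199 = 46. Holds regardless of c. ✓
Well-connected: 245 − c ≥ 67 − 0, so c ≤ 245 − 67 = 178.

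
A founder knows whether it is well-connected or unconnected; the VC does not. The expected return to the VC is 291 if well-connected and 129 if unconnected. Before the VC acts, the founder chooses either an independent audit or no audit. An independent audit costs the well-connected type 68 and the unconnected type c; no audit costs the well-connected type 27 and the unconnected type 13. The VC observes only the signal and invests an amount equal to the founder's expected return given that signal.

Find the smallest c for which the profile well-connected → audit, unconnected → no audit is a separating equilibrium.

175

Under separation: audit → well-connected (pays 291); no audit → unconnected (pays 129).
Well-connected: 291 − 68 = 223 ≥ 129 − 27 = 102. Holds regardless of c. ✓
Unconnected: 129 − 13 ≥ 291 − c, so c ≥ 291 − 116 = 175.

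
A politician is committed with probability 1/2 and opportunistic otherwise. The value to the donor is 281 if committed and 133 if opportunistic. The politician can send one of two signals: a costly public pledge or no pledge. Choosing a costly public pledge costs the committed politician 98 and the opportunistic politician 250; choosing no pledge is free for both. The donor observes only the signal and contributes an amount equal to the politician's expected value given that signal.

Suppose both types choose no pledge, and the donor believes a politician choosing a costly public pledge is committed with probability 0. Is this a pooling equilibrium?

Yes

At the pooled signal (no pledge) the donor holds the prior 1/2 and pays 1/2·281 + 1/2·133 = 207. Off-path (pledge) belief 0 gives 0·281 + 1·133 = 133.
Committed: no pledge gives 207 − 0 = 207; pledge gives 133 − 98 = 35. Stays. ✓
Opportunistic: no pledge gives 207 − 0 = 207; pledge gives 133 − 250 = -117. Stays. ✓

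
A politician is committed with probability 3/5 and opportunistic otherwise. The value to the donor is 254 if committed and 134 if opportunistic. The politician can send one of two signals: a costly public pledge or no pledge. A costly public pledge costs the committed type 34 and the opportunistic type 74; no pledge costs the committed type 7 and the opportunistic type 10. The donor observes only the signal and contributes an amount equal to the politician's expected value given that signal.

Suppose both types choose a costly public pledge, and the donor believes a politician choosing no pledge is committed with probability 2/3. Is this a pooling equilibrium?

At the pooled signal (pledge) the donor holds the prior 3/5 and pays 3/5·254 + 2/5·134 = 206. Off-path (no pledge) belief 2/3 gives 2/3·254 + 1/3·134 = 214.
Committed: pledge gives 206 − 34 = 172; no pledge gives 214 − 7 = 207. Deviates. ✗
Opportunistic: pledge gives 206 − 74 = 132; no pledge gives 214 − 10 = 204. Deviates. ✗

No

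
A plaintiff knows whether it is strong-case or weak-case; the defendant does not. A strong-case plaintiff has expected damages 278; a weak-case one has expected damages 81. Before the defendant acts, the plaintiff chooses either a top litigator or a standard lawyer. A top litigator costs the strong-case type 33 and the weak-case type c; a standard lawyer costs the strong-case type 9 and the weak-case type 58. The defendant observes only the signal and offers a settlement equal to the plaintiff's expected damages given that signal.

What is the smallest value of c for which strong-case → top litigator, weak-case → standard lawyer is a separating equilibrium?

255

Under separation: top litigator → strong-case (pays 278); standard lawyer → weak-case (pays 81).
Strong-case: 278 − 33 = 245 ≥ 81 − 9 = 72. Holds regardless of c. ✓
Weak-case: 81 − 58 ≥ 278 − c, so c ≥ 278 − 23 = 255.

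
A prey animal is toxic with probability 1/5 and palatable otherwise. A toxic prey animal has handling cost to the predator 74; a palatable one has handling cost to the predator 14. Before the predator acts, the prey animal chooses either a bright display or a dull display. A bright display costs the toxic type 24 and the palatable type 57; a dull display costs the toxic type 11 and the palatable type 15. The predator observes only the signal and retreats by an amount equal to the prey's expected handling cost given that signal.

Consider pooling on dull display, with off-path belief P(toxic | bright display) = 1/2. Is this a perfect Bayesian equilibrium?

No

At the pooled signal (dull display) the predator holds the prior 1/5 and pays 1/5·74 + 4/5·14 = 26. Off-path (bright display) belief 1/2 gives 1/2·74 + 1/2·14 = 44.
Toxic: dull display gives 26 − 11 = 15; bright display gives 44 − 24 = 20. Deviates. ✗
Palatable: dull display gives 26 − 15 = 11; bright display gives 44 − 57 = -13. Stays. ✓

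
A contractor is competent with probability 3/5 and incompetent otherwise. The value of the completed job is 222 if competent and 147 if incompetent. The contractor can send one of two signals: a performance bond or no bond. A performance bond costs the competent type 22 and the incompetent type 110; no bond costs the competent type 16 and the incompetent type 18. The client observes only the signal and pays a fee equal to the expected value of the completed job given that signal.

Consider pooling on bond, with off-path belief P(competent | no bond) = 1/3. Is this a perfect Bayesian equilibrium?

No

At the pooled signal (bond) the client holds the prior 3/5 and pays 3/5·222 + 2/5·147 = 192. Off-path (no bond) belief 1/3 gives 1/3·222 + 2/3·147 = 172.
Competent: bond gives 192 − 22 = 170; no bond gives 172 − 16 = 156. Stays. ✓
Incompetent: bond gives 192 − 110 = 82; no bond gives 172 − 18 = 154. Deviates. ✗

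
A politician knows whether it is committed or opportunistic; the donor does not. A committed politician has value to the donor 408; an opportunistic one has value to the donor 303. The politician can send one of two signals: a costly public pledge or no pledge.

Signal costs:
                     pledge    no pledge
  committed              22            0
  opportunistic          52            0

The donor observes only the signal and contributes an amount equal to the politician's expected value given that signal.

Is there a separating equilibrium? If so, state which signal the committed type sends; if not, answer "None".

None

Try committed → pledge, opportunistic → no pledge:
  If types separate, pledge earns payment 408 and no pledge earns 303.
  Committed: pledge gives 408 − 22 = 386; no pledge gives 303 − 0 = 303. No deviation. ✓
  Opportunistic: no pledge gives 303 − 0 = 303; pledge gives 408 − 52 = 356. Would deviate. ✗
Try committed → no pledge, opportunistic → pledge:
  If types separate, no pledge earns payment 408 and pledge earns 303.
  Committed: no pledge gives 408 − 0 = 408; pledge gives 303 − 22 = 281. No deviation. ✓
  Opportunistic: pledge gives 303 − 52 = 251; no pledge gives 408 − 0 = 408. Would deviate. ✗
Neither assignment is incentive-compatible.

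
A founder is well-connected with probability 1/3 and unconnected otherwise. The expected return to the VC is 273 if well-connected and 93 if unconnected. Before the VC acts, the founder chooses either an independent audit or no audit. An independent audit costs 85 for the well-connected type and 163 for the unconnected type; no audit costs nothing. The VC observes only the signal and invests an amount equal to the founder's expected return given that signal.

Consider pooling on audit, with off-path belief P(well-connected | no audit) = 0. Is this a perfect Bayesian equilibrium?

No

At the pooled signal (audit) the VC holds the prior 1/3 and pays 1/3·273 + 2/3·93 = 153. Off-path (no audit) belief 0 gives 0·273 + 1·93 = 93.
Well-connected: audit gives 153 − 85 = 68; no audit gives 93 − 0 = 93. Deviates. ✗
Unconnected: audit gives 153 − 163 = -10; no audit gives 93 − 0 = 93. Deviates. ✗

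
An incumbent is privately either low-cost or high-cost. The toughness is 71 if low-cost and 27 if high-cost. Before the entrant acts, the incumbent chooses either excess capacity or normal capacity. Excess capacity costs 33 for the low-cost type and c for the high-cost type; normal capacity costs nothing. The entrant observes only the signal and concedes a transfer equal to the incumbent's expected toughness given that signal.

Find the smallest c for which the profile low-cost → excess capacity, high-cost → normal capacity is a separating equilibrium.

Under separation: excess capacity → low-cost (pays 71); normal capacity → high-cost (pays 27).
Low-cost: 71 − 33 = 38 ≥ 27 − 0 = 27. Holds regardless of c. ✓
High-cost: 27 − 0 ≥ 71 − c, so c ≥ 71 − 27 = 44.

44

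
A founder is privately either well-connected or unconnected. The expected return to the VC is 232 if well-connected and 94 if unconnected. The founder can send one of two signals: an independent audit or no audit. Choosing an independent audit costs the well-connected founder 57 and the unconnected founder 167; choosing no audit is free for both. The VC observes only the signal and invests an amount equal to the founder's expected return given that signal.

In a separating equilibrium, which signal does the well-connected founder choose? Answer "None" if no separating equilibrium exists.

audit

Try well-connected → audit, unconnected → no audit:
  Under separation the VC infers type exactly: audit → well-connected (pays 232), no audit → unconnected (pays 94).
  Well-connected: audit gives 232 − 57 = 175; no audit gives 94 − 0 = 94. No deviation. ✓
  Unconnected: no audit gives 94 − 0 = 94; audit gives 232 − 167 = 65. No deviation. ✓
Both hold — the well-connected type sends audit.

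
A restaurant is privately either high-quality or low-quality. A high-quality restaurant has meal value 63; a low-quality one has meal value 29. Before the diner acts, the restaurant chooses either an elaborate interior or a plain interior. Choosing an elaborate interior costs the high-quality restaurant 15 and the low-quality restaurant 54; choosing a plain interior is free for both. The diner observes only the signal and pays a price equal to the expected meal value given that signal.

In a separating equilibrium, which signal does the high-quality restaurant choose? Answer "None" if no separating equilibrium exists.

elaborate interior

Try high-quality → elaborate interior, low-quality → plain interior:
  If types separate, elaborate interior earns payment 63 and plain interior earns 29.
  High-quality: elaborate interior gives 63 − 15 = 48; plain interior gives 29 − 0 = 29. No deviation. ✓
  Low-quality: plain interior gives 29 − 0 = 29; elaborate interior gives 63 − 54 = 9. No deviation. ✓
Both hold — the high-quality type sends elaborate interior.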